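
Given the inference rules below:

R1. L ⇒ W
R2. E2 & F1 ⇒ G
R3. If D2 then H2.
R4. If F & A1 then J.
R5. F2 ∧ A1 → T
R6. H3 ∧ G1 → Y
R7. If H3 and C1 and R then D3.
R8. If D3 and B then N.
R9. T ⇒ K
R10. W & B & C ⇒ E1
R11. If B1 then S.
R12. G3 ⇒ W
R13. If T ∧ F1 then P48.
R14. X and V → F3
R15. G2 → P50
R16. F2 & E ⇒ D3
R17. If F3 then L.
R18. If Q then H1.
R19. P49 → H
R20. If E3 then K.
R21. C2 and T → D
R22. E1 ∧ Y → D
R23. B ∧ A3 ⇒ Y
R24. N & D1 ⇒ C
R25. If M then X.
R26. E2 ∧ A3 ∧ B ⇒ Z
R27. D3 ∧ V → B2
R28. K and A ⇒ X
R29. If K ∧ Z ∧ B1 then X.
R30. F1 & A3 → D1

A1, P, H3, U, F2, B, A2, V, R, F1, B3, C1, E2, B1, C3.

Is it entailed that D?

No

Forward chaining from the given facts derives: G, T, D3, N, K, S, P48, B2.
Rules concluding D: R21 needs C2; R22 needs E1 — none of these are established.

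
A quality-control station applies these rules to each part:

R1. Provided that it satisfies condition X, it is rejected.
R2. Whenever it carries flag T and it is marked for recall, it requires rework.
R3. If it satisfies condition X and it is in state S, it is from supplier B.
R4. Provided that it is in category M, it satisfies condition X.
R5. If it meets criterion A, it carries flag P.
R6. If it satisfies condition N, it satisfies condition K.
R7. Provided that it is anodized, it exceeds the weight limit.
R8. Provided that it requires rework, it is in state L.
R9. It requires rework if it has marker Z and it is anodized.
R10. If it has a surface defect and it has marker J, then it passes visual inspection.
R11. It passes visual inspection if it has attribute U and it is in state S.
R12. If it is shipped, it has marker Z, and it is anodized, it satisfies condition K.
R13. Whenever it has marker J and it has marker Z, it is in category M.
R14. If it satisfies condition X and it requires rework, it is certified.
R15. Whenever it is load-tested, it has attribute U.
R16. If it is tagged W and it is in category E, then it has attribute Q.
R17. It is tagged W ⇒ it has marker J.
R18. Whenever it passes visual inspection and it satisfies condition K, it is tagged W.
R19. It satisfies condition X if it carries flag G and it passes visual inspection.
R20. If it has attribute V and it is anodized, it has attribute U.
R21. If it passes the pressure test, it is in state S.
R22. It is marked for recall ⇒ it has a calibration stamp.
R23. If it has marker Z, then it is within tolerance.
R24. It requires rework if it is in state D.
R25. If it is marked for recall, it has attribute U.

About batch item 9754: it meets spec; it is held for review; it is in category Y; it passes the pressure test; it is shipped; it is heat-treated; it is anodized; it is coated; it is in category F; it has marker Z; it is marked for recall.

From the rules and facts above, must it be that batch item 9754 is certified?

Yes

By R9 (it has marker Z, it is anodized): it requires rework.
By R12 (it is shipped, it has marker Z, it is anodized): it satisfies condition K.
By R21 (it passes the pressure test): it is in state S.
By R25 (it is marked for recall): it has attribute U.
By R11 (it has attribute U, it is in state S): it passes visual inspection.
By R18 (it passes visual inspection, it satisfies condition K): it is tagged W.
By R17 (it is tagged W): it has marker J.
By R13 (it has marker J, it has marker Z): it is in category M.
By R4 (it is in category M): it satisfies condition X.
By R14 (it satisfies condition X, it requires rework): it is certified.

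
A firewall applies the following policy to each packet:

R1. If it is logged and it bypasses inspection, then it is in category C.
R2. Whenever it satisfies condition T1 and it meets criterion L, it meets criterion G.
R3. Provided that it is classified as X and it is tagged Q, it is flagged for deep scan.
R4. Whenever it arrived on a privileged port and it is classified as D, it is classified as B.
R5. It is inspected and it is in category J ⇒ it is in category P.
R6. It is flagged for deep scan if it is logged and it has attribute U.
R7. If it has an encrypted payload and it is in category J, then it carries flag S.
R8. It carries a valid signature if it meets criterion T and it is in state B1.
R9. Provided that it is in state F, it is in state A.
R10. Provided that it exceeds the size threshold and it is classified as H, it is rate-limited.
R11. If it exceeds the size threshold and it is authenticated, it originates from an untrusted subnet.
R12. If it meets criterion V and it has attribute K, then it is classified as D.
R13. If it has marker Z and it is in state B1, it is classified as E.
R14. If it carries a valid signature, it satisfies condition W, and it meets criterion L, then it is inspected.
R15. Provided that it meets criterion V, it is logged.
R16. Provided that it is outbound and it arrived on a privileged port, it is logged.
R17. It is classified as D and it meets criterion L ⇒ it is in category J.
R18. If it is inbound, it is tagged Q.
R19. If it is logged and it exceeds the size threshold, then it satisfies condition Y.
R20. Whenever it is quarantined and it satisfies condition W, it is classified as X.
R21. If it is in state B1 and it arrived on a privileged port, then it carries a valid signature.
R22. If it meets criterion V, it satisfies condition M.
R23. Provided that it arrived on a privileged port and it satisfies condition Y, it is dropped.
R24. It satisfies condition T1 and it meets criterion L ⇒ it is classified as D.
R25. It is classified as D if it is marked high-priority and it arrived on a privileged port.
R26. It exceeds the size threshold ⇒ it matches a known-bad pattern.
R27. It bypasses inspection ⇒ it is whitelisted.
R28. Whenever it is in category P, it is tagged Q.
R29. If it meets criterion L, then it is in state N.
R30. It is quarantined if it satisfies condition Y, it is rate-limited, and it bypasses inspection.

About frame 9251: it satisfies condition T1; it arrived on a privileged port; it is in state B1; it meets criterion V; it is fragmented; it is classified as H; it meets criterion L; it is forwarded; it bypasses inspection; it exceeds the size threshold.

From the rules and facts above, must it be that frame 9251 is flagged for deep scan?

Forward chaining from the given facts derives: meets criterion G, is rate-limited, is logged, satisfies condition Y, carries a valid signature, satisfies condition M, is dropped, is classified as D, matches a known-bad pattern, is whitelisted, is in state N, is quarantined, is in category C, is classified as B, is in category J.
Rules concluding "it is flagged for deep scan": R3 needs "it is classified as X"; R6 needs "it has attribute U" — none of these are established.

No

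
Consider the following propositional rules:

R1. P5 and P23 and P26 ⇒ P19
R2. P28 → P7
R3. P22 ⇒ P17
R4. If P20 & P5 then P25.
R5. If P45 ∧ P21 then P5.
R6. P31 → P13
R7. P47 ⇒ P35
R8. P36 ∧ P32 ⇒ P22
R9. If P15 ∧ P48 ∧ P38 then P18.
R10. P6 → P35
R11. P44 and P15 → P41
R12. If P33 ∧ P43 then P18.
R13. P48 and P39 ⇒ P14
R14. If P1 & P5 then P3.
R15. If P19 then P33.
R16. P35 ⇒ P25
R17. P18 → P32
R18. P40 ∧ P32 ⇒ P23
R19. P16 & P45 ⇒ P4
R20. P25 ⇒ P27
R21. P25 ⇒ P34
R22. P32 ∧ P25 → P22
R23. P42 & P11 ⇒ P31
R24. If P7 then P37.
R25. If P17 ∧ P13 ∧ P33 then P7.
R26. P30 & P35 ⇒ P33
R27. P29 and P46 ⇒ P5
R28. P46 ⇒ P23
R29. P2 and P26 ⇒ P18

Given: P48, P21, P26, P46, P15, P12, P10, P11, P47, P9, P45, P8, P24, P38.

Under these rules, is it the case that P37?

No

Forward chaining from the given facts derives: P5, P35, P18, P25, P32, P27, P34, P22, P23, P19, P17, P33.
The only rule concluding P37 is R24, which needs P7; that is never established.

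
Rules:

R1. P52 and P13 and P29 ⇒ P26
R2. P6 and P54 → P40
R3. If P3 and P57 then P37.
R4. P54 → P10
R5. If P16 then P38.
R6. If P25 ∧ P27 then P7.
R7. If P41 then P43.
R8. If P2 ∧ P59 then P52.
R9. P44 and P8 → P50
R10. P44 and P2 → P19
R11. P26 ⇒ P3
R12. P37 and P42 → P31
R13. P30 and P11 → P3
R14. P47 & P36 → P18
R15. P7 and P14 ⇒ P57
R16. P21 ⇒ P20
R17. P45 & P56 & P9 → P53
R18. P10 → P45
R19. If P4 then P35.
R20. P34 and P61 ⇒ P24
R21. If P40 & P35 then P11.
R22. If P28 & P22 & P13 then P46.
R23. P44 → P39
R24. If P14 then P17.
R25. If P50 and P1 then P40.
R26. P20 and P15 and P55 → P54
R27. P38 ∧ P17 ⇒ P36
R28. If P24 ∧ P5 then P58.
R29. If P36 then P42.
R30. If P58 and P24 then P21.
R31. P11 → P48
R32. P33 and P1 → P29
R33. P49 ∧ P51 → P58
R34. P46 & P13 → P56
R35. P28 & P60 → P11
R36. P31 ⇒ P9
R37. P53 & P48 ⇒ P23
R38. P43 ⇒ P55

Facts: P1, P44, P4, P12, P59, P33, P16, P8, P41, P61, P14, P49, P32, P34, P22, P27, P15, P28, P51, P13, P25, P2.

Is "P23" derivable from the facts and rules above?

Yes

P38  (by R5: P16)
P7  (by R6: P25, P27)
P43  (by R7: P41)
P52  (by R8: P2, P59)
P50  (by R9: P44, P8)
P57  (by R15: P7, P14)
P35  (by R19: P4)
P24  (by R20: P34, P61)
P46  (by R22: P28, P22, P13)
P17  (by R24: P14)
P40  (by R25: P50, P1)
P36  (by R27: P38, P17)
P42  (by R29: P36)
P29  (by R32: P33, P1)
P58  (by R33: P49, P51)
P56  (by R34: P46, P13)
P55  (by R38: P43)
P26  (by R1: P52, P13, P29)
P3  (by R11: P26)
P11  (by R21: P40, P35)
P21  (by R30: P58, P24)
P48  (by R31: P11)
P37  (by R3: P3, P57)
P31  (by R12: P37, P42)
P20  (by R16: P21)
P54  (by R26: P20, P15, P55)
P9  (by R36: P31)
P10  (by R4: P54)
P45  (by R18: P10)
P53  (by R17: P45, P56, P9)
P23  (by R37: P53, P48)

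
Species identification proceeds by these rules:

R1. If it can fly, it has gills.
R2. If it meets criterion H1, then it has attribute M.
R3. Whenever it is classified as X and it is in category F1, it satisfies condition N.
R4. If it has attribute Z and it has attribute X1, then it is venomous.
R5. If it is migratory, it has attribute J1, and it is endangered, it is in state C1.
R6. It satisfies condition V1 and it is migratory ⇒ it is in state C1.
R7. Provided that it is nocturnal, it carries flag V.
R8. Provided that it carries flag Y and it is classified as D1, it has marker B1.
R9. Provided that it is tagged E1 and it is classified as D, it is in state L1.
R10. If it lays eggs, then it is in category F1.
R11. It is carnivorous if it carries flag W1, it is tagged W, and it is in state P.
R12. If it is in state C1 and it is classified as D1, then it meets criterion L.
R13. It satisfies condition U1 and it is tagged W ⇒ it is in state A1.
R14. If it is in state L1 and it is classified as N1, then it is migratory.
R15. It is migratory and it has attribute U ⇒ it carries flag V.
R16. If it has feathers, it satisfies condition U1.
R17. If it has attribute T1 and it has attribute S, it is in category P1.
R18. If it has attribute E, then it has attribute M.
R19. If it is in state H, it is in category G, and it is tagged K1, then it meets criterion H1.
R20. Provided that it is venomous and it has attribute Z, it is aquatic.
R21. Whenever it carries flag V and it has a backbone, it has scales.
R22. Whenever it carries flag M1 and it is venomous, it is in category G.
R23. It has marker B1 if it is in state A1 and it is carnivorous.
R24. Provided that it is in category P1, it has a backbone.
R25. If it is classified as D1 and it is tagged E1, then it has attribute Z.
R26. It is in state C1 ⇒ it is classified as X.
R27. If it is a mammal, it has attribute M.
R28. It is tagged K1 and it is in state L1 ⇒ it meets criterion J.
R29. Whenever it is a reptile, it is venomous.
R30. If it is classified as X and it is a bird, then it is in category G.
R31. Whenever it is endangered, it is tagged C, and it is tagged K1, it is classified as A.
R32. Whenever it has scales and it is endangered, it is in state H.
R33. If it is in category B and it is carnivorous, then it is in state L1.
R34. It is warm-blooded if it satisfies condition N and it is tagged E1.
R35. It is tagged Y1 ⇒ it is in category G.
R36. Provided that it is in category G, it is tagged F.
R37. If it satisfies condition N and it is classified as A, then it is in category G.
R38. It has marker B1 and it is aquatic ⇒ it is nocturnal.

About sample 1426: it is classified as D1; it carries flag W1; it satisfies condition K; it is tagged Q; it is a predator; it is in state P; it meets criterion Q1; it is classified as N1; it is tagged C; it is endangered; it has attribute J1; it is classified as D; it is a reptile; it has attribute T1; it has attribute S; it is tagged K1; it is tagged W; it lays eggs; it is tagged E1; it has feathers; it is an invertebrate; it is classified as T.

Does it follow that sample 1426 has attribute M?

Yes

By R9 (it is tagged E1, it is classified as D): it is in state L1.
By R10 (it lays eggs): it is in category F1.
By R11 (it carries flag W1, it is tagged W, it is in state P): it is carnivorous.
By R14 (it is in state L1, it is classified as N1): it is migratory.
By R16 (it has feathers): it satisfies condition U1.
By R17 (it has attribute T1, it has attribute S): it is in category P1.
By R24 (it is in category P1): it has a backbone.
By R25 (it is classified as D1, it is tagged E1): it has attribute Z.
By R29 (it is a reptile): it is venomous.
By R31 (it is endangered, it is tagged C, it is tagged K1): it is classified as A.
By R5 (it is migratory, it has attribute J1, it is endangered): it is in state C1.
By R13 (it satisfies condition U1, it is tagged W): it is in state A1.
By R20 (it is venomous, it has attribute Z): it is aquatic.
By R23 (it is in state A1, it is carnivorous): it has marker B1.
By R26 (it is in state C1): it is classified as X.
By R38 (it has marker B1, it is aquatic): it is nocturnal.
By R3 (it is classified as X, it is in category F1): it satisfies condition N.
By R7 (it is nocturnal): it carries flag V.
By R21 (it carries flag V, it has a backbone): it has scales.
By R32 (it has scales, it is endangered): it is in state H.
By R37 (it satisfies condition N, it is classified as A): it is in category G.
By R19 (it is in state H, it is in category G, it is tagged K1): it meets criterion H1.
By R2 (it meets criterion H1): it has attribute M.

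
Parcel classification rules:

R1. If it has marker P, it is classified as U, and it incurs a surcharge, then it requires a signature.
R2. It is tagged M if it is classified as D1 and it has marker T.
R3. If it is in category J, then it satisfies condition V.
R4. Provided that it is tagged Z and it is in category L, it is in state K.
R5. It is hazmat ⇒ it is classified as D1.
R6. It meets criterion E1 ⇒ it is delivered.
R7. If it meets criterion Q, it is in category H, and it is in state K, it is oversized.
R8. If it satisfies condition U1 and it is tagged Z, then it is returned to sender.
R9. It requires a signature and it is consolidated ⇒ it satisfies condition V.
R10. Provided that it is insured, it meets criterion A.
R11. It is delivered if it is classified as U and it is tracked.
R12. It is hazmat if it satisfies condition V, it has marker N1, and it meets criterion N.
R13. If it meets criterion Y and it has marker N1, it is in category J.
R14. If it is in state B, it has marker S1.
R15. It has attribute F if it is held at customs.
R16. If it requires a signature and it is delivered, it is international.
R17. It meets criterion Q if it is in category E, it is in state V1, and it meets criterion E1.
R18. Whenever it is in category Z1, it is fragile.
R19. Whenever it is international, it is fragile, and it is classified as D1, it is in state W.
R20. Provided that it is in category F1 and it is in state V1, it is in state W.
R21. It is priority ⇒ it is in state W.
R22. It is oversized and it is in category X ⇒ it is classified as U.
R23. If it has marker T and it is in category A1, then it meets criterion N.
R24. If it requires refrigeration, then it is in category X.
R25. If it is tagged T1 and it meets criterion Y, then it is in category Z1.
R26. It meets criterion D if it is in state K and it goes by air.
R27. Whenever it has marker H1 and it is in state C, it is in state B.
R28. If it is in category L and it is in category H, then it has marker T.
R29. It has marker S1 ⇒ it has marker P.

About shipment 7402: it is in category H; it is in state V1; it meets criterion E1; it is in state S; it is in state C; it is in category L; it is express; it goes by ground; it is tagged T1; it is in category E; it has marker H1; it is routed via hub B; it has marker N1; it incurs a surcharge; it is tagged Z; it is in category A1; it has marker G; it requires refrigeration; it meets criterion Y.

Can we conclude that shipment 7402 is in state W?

By R4 (it is tagged Z, it is in category L): it is in state K.
By R6 (it meets criterion E1): it is delivered.
By R13 (it meets criterion Y, it has marker N1): it is in category J.
By R17 (it is in category E, it is in state V1, it meets criterion E1): it meets criterion Q.
By R24 (it requires refrigeration): it is in category X.
By R25 (it is tagged T1, it meets criterion Y): it is in category Z1.
By R27 (it has marker H1, it is in state C): it is in state B.
By R28 (it is in category L, it is in category H): it has marker T.
By R3 (it is in category J): it satisfies condition V.
By R7 (it meets criterion Q, it is in category H, it is in state K): it is oversized.
By R14 (it is in state B): it has marker S1.
By R18 (it is in category Z1): it is fragile.
By R22 (it is oversized, it is in category X): it is classified as U.
By R23 (it has marker T, it is in category A1): it meets criterion N.
By R29 (it has marker S1): it has marker P.
By R1 (it has marker P, it is classified as U, it incurs a surcharge): it requires a signature.
By R12 (it satisfies condition V, it has marker N1, it meets criterion N): it is hazmat.
By R16 (it requires a signature, it is delivered): it is international.
By R5 (it is hazmat): it is classified as D1.
By R19 (it is international, it is fragile, it is classified as D1): it is in state W.

Yes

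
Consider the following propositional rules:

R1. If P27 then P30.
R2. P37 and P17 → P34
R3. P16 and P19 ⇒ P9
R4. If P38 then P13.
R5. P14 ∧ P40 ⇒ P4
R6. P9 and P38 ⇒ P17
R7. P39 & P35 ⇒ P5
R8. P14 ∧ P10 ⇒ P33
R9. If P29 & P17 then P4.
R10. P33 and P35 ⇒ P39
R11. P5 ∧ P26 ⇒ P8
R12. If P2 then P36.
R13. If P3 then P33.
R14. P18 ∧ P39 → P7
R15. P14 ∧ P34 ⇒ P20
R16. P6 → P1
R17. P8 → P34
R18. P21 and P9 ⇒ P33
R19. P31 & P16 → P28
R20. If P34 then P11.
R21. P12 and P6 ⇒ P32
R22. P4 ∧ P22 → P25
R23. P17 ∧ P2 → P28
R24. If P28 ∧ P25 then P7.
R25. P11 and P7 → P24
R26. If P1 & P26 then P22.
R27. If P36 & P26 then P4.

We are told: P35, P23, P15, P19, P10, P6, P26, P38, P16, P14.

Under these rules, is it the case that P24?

Forward chaining from the given facts derives: P9, P13, P17, P33, P39, P1, P22, P5, P8, P34, P11, P20.
The only rule concluding P24 is R25, which needs P7; that is never established.

No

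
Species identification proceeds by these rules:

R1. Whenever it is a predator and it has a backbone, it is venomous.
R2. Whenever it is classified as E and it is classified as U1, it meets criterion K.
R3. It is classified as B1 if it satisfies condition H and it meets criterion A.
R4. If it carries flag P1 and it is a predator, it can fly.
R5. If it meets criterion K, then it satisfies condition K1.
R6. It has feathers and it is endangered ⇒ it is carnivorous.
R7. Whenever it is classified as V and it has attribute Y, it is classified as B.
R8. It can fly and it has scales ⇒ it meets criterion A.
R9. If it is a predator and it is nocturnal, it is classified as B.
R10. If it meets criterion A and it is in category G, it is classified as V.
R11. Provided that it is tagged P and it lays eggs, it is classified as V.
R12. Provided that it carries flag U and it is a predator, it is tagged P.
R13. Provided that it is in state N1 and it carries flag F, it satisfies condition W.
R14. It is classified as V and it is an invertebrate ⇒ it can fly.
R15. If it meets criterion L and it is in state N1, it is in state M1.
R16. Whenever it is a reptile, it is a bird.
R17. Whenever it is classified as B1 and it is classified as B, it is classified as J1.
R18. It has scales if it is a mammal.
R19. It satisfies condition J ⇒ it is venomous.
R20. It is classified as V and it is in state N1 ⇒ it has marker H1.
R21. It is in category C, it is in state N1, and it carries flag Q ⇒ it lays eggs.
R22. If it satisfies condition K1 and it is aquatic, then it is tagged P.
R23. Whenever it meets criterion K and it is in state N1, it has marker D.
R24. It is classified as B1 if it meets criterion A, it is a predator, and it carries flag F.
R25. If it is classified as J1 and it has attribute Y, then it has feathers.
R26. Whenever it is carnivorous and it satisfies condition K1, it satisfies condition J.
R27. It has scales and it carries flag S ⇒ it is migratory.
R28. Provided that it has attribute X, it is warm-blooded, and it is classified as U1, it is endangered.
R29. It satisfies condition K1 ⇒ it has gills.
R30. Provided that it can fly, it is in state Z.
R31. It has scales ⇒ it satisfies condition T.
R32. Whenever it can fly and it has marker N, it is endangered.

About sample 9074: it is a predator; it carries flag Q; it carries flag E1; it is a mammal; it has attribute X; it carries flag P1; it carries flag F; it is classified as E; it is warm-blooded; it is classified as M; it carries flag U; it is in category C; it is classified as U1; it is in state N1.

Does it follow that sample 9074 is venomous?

Forward chaining from the given facts derives: meets criterion K, can fly, satisfies condition K1, is tagged P, satisfies condition W, has scales, lays eggs, has marker D, is endangered, has gills, is in state Z, satisfies condition T, meets criterion A, is classified as V, has marker H1, is classified as B1.
Rules concluding "it is venomous": R1 needs "it has a backbone"; R19 needs "it satisfies condition J" — none of these are established.

No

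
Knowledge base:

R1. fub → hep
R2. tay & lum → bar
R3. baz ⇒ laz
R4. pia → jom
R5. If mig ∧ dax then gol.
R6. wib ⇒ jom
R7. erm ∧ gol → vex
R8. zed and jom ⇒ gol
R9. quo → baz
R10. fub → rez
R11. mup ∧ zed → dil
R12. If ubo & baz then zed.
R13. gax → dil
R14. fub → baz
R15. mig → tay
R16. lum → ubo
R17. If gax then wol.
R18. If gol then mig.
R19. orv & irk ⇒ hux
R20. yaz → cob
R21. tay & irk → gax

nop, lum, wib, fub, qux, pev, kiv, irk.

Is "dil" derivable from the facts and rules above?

Yes

jom  (by R6: wib)
baz  (by R14: fub)
ubo  (by R16: lum)
zed  (by R12: ubo, baz)
gol  (by R8: zed, jom)
mig  (by R18: gol)
tay  (by R15: mig)
gax  (by R21: tay, irk)
dil  (by R13: gax)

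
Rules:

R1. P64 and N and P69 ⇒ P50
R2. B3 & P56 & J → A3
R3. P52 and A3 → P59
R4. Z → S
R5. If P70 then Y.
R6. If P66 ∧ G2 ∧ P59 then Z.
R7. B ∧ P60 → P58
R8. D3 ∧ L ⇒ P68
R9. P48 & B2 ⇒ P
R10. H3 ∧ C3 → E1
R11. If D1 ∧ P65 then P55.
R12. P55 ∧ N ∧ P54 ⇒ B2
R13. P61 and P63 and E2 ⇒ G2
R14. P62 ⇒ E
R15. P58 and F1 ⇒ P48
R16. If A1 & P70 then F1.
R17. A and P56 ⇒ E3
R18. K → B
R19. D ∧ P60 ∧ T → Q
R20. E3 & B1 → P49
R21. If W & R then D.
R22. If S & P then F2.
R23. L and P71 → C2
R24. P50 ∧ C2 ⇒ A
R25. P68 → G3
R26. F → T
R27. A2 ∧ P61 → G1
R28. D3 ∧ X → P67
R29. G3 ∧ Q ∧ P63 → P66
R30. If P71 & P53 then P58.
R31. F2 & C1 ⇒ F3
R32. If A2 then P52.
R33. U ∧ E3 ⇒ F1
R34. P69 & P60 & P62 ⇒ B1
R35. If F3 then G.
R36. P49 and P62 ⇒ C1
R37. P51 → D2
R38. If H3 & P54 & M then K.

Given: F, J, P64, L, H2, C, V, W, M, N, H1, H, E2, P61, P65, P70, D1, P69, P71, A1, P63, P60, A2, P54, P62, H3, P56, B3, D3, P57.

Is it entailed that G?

Forward chaining from the given facts derives: P50, A3, Y, P68, P55, B2, G2, E, F1, C2, A, G3, T, G1, P52, B1, K, P59, E3, B, P49, C1, P58, P48, P.
The only rule concluding G is R35, which needs F3; that is never established.

No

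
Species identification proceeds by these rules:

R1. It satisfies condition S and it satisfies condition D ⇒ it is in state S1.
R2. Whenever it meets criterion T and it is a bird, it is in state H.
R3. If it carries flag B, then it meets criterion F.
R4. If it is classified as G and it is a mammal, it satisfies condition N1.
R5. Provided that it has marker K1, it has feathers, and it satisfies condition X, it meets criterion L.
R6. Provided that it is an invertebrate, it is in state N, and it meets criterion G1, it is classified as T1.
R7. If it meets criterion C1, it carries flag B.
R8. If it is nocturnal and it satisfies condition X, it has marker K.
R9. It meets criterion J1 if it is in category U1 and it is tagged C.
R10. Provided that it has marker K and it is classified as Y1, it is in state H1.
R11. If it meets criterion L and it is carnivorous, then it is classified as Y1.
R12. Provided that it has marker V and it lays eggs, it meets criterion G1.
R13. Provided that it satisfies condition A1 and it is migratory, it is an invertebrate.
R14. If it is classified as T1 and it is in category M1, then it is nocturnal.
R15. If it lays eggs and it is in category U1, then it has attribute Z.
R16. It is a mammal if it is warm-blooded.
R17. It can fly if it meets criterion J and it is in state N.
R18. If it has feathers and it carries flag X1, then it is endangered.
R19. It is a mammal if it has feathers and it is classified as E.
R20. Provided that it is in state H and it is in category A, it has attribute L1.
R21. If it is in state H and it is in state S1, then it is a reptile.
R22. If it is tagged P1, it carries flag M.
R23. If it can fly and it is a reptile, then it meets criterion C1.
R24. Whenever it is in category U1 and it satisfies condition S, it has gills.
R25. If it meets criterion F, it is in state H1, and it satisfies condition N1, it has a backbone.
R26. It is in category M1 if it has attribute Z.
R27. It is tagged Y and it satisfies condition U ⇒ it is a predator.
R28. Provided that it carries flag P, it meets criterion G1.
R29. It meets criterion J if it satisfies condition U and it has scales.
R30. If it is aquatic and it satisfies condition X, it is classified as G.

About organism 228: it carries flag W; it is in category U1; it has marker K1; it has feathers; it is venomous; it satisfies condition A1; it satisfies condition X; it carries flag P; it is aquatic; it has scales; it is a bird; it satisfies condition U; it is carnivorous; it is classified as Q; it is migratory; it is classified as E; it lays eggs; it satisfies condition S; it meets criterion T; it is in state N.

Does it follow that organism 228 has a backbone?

Forward chaining from the given facts derives: is in state H, meets criterion L, is classified as Y1, is an invertebrate, has attribute Z, is a mammal, has gills, is in category M1, meets criterion G1, meets criterion J, is classified as G, satisfies condition N1, is classified as T1, is nocturnal, can fly, has marker K, is in state H1.
The only rule concluding "it has a backbone" is R25, which needs "it meets criterion F"; that is never established.

No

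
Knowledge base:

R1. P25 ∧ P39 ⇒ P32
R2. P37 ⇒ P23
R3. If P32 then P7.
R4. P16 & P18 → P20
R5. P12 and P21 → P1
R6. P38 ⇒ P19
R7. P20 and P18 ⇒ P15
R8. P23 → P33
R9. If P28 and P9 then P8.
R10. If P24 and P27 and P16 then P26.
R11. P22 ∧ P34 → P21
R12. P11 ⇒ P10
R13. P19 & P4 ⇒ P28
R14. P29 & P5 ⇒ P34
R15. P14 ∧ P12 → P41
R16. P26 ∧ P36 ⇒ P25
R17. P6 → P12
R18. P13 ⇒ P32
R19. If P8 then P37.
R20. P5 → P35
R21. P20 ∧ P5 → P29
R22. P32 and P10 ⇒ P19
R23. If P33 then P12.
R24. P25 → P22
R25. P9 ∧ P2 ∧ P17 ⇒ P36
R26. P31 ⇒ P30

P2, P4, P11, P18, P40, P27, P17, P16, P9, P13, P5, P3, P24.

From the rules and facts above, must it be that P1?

P20  (by R4: P16, P18)
P26  (by R10: P24, P27, P16)
P10  (by R12: P11)
P32  (by R18: P13)
P29  (by R21: P20, P5)
P19  (by R22: P32, P10)
P36  (by R25: P9, P2, P17)
P28  (by R13: P19, P4)
P34  (by R14: P29, P5)
P25  (by R16: P26, P36)
P22  (by R24: P25)
P8  (by R9: P28, P9)
P21  (by R11: P22, P34)
P37  (by R19: P8)
P23  (by R2: P37)
P33  (by R8: P23)
P12  (by R23: P33)
P1  (by R5: P12, P21)

Yes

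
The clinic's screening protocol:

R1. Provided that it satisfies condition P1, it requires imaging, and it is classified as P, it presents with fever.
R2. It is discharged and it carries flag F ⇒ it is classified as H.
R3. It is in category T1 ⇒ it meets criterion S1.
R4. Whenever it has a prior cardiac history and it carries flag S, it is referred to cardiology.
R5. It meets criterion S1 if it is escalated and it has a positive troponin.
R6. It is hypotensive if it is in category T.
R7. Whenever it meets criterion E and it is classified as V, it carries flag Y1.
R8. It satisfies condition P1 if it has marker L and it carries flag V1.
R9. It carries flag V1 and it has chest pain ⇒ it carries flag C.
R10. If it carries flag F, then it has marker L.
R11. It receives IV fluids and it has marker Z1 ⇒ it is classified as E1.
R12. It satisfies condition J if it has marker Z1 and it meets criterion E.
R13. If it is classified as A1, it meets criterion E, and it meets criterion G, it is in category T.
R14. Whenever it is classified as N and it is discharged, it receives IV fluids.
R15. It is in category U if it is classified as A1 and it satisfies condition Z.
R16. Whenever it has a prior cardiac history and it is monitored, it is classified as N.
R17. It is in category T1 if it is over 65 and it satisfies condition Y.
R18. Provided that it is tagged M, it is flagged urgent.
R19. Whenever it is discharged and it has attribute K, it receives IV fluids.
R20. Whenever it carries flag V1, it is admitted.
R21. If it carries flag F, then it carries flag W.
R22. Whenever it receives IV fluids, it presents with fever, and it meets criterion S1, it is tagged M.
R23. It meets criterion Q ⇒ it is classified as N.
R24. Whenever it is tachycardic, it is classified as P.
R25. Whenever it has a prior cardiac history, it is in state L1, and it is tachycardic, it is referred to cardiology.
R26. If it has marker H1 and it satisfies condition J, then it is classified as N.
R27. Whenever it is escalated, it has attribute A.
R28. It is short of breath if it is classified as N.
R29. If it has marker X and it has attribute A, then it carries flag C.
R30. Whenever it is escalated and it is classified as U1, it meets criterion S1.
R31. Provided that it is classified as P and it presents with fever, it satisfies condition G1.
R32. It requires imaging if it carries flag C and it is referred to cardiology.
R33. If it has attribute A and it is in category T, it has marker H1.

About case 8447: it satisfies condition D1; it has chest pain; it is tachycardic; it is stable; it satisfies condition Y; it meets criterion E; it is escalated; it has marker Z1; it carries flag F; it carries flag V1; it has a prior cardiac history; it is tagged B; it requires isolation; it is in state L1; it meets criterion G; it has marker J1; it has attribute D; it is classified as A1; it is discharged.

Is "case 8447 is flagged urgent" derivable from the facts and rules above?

Forward chaining from the given facts derives: is classified as H, carries flag C, has marker L, satisfies condition J, is in category T, is admitted, carries flag W, is classified as P, is referred to cardiology, has attribute A, requires imaging, has marker H1, is hypotensive, satisfies condition P1, is classified as N, is short of breath, presents with fever, receives IV fluids, satisfies condition G1, is classified as E1.
The only rule concluding "it is flagged urgent" is R18, which needs "it is tagged M"; that is never established.

No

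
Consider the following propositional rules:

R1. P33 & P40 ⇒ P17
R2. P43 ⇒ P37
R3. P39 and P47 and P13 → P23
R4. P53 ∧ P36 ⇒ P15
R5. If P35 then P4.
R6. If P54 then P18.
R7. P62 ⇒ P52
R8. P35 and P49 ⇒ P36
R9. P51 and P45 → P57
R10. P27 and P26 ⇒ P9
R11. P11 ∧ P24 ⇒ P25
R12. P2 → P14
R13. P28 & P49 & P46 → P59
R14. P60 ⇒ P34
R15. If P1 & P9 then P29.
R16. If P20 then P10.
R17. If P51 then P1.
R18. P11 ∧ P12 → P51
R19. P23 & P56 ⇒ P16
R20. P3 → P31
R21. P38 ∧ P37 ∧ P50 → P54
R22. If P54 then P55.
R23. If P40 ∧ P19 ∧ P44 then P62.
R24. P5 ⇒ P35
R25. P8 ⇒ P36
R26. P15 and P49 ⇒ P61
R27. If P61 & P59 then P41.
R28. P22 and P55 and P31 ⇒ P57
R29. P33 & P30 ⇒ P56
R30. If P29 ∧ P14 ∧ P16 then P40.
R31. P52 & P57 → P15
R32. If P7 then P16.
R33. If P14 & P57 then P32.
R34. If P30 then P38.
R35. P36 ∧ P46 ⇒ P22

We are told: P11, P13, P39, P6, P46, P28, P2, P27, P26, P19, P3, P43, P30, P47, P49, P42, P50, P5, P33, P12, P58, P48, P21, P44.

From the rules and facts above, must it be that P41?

P37  (by R2: P43)
P23  (by R3: P39, P47, P13)
P9  (by R10: P27, P26)
P14  (by R12: P2)
P59  (by R13: P28, P49, P46)
P51  (by R18: P11, P12)
P31  (by R20: P3)
P35  (by R24: P5)
P56  (by R29: P33, P30)
P38  (by R34: P30)
P36  (by R8: P35, P49)
P1  (by R17: P51)
P16  (by R19: P23, P56)
P54  (by R21: P38, P37, P50)
P55  (by R22: P54)
P22  (by R35: P36, P46)
P29  (by R15: P1, P9)
P57  (by R28: P22, P55, P31)
P40  (by R30: P29, P14, P16)
P62  (by R23: P40, P19, P44)
P52  (by R7: P62)
P15  (by R31: P52, P57)
P61  (by R26: P15, P49)
P41  (by R27: P61, P59)

Yes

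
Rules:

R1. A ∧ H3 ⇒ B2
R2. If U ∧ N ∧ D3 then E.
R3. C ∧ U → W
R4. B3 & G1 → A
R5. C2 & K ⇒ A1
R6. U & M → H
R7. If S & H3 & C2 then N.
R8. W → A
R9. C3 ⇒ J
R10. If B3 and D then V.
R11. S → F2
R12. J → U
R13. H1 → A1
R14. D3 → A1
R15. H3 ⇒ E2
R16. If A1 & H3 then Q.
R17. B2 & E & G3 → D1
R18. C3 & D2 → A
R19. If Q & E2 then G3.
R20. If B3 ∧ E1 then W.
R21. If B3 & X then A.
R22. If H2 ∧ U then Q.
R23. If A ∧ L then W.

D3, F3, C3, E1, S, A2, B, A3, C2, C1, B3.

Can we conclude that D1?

Forward chaining from the given facts derives: J, F2, U, A1, W, A.
The only rule concluding D1 is R17, which needs B2; that is never established.

No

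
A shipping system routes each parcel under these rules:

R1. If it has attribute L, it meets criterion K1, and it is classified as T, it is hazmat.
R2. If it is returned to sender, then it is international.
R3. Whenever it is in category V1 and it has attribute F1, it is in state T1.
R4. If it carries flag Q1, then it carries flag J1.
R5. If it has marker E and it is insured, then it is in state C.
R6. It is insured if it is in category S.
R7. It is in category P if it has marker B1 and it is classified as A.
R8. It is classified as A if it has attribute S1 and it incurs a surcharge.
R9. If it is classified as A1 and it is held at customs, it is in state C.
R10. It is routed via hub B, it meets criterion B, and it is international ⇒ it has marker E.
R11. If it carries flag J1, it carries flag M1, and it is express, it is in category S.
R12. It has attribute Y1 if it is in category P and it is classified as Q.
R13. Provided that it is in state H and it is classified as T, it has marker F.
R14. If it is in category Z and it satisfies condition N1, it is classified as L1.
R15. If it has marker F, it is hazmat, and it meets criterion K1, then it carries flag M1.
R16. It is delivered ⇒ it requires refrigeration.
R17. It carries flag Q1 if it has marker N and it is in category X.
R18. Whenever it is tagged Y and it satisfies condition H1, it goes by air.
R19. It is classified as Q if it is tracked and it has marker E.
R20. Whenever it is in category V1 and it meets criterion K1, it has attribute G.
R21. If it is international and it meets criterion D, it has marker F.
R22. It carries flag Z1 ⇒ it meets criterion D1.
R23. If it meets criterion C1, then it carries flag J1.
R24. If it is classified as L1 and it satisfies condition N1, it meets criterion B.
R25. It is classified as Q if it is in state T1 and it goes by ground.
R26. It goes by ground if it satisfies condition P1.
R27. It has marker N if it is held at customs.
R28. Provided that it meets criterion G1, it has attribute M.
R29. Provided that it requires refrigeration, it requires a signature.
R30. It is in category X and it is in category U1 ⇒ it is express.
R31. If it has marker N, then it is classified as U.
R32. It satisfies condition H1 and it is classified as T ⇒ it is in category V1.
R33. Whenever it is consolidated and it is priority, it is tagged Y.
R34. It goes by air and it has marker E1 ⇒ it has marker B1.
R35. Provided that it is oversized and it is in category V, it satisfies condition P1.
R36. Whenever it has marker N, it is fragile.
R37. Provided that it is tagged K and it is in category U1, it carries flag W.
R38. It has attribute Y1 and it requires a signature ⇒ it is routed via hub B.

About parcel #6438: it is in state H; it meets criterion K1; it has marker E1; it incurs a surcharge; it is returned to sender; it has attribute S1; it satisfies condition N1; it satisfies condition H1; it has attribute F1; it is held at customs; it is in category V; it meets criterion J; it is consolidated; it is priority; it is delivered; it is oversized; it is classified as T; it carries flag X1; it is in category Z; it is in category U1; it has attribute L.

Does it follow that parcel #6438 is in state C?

Forward chaining from the given facts derives: is hazmat, is international, is classified as A, has marker F, is classified as L1, carries flag M1, requires refrigeration, meets criterion B, has marker N, requires a signature, is classified as U, is in category V1, is tagged Y, satisfies condition P1, is fragile, is in state T1, goes by air, has attribute G, goes by ground, has marker B1, is in category P, is classified as Q, has attribute Y1, is routed via hub B, has marker E.
Rules concluding "it is in state C": R5 needs "it is insured"; R9 needs "it is classified as A1" — none of these are established.

No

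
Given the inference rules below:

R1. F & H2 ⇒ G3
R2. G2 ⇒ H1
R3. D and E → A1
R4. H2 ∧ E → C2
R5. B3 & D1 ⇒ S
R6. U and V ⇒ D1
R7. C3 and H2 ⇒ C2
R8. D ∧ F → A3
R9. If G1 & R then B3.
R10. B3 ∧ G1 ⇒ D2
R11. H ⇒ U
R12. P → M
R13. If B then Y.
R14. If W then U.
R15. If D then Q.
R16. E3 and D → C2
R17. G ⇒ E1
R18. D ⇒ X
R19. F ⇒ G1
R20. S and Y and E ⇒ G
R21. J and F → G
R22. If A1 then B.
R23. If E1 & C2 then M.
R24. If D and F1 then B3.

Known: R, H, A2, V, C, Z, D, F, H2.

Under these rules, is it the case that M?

No

Forward chaining from the given facts derives: G3, A3, U, Q, X, G1, D1, B3, D2, S.
Rules concluding M: R12 needs P; R23 needs E1 — none of these are established.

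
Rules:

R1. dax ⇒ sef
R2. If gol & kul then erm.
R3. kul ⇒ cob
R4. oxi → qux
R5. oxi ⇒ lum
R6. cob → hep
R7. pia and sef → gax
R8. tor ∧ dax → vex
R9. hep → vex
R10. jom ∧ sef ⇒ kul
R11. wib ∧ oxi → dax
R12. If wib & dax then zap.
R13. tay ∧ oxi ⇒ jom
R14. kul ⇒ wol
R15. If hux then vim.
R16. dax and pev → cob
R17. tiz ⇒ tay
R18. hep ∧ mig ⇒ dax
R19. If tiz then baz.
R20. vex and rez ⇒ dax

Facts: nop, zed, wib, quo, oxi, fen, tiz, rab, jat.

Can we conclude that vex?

dax  (by R11: wib, oxi)
tay  (by R17: tiz)
sef  (by R1: dax)
jom  (by R13: tay, oxi)
kul  (by R10: jom, sef)
cob  (by R3: kul)
hep  (by R6: cob)
vex  (by R9: hep)

Yes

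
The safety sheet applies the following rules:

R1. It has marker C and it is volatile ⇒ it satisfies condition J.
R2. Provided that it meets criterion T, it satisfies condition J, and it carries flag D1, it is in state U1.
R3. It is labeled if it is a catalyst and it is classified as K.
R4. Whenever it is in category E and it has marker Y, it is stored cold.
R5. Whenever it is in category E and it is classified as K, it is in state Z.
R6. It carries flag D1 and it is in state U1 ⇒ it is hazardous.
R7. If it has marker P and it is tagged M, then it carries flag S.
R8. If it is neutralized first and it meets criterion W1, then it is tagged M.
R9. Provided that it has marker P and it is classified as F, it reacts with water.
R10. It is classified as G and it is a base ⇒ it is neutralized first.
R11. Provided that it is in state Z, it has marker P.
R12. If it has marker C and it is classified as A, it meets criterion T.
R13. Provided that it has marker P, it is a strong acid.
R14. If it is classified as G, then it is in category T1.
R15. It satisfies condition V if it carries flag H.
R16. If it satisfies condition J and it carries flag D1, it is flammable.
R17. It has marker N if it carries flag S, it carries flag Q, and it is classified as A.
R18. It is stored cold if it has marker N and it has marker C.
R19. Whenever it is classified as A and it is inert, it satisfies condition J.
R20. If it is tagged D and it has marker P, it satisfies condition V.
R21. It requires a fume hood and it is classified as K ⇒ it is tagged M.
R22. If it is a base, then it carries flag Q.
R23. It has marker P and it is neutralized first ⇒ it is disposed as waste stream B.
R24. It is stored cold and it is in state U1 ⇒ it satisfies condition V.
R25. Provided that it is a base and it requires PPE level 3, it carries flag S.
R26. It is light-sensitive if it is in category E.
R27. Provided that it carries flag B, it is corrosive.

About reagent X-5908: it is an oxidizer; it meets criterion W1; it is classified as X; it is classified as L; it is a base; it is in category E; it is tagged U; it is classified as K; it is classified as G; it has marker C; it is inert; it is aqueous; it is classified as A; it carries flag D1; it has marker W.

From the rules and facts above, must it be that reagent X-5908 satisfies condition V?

Yes

By R5 (it is in category E, it is classified as K): it is in state Z.
By R10 (it is classified as G, it is a base): it is neutralized first.
By R11 (it is in state Z): it has marker P.
By R12 (it has marker C, it is classified as A): it meets criterion T.
By R19 (it is classified as A, it is inert): it satisfies condition J.
By R22 (it is a base): it carries flag Q.
By R2 (it meets criterion T, it satisfies condition J, it carries flag D1): it is in state U1.
By R8 (it is neutralized first, it meets criterion W1): it is tagged M.
By R7 (it has marker P, it is tagged M): it carries flag S.
By R17 (it carries flag S, it carries flag Q, it is classified as A): it has marker N.
By R18 (it has marker N, it has marker C): it is stored cold.
By R24 (it is stored cold, it is in state U1): it satisfies condition V.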